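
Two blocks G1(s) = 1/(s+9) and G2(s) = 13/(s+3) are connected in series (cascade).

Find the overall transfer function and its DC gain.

Series: multiply transfer functions. G_eq = 1/(s+9) × 13/(s+3) = 13/((s+9)(s+3)). DC gain = 13/(9×3) = 0.4815.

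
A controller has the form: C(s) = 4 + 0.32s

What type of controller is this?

This is a Proportional-Derivative (PD) controller.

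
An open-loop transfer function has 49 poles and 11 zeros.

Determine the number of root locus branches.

Root locus has n branches where n = number of poles = 49.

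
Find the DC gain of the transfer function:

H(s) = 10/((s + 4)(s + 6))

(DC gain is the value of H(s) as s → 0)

DC gain = H(0) = 10/(4 × 6) = 10/24 = 0.4167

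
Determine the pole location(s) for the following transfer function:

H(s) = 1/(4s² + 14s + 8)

Discriminant = 14² - 4×4×8 = 196 - 128 = 68 > 0, so two distinct real poles. Using quadratic formula: s = (-14 ± √68)/(2×4) = (-14 ± √68)/8, with √68 ≈ 8.2462. s₁ ≈ -0.7192, s₂ ≈ -2.7808. Poles: s₁ = -0.7192, s₂ = -2.7808.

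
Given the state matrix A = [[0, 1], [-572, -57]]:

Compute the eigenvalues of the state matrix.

det(A - λI) = λ² - (-57)λ + 572 = (λ - (-44))(λ - (-13)). Eigenvalues: -44, -13.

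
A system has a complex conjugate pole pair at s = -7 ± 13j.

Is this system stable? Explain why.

Real part of poles is -7 (< 0, left half-plane). Stable.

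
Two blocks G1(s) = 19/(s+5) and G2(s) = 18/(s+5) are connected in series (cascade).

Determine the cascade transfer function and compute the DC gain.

Series: multiply transfer functions. G_eq = 19/(s+5) × 18/(s+5) = 342/((s+5)(s+5)). DC gain = 342/(5×5) = 13.68.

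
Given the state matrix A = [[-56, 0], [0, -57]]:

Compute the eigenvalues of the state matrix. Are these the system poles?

For diagonal matrix, eigenvalues are diagonal entries: λ₁ = -56, λ₂ = -57. Eigenvalues of A = system poles.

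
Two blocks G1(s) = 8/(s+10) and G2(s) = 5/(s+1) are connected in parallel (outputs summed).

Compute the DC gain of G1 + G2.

Parallel: G_eq = G1 + G2. DC gain = G1(0) + G2(0) = 8/10 + 5/1 = 0.8 + 5 = 5.8.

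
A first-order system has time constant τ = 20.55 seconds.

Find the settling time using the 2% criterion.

For first-order system, 2% settling time ≈ 4τ = 4 × 20.55 = 82.2 s.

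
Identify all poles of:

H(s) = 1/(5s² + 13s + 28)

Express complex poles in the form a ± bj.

Discriminant = 13² - 4×5×28 = 169 - 560 = -391 < 0, so the poles are a complex conjugate pair s = (-13 ± j√391)/(2×5). Real part = -13/(2×5) = -13/10 = -1.3; imaginary part = ±√391/(2×5) ≈ 1.9774. Poles: s = -1.3 ± 1.9774j.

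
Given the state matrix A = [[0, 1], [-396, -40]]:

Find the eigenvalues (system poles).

det(A - λI) = λ² - (-40)λ + 396 = (λ - (-22))(λ - (-18)). Eigenvalues: -22, -18.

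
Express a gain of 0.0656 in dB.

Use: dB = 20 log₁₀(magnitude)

dB = 20 log₁₀(0.0656) = -23.7 dB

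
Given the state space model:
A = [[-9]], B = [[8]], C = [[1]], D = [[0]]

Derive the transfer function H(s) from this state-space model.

(sI - A)⁻¹ = 1/(s + 9). H(s) = 1 × 8/(s + 9) + 0 = 8/(s + 9).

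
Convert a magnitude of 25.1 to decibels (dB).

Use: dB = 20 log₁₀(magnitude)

dB = 20 log₁₀(25.1) = 28.0 dB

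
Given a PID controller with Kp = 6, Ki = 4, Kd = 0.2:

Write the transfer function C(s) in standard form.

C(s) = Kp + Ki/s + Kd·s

Substituting values: C(s) = 6 + 4/s + 0.2s = (0.2s² + 6s + 4)/s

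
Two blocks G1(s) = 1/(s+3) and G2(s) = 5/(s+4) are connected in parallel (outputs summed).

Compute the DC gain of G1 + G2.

Parallel: G_eq = G1 + G2. DC gain = G1(0) + G2(0) = 1/3 + 5/4 = 0.3333 + 1.25 = 1.5833.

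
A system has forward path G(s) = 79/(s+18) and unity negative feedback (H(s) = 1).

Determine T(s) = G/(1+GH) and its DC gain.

T(s) = G/(1+GH) = [79/(s+18)] / [1 + 79/(s+18)] = 79/(s+18+79) = 79/(s+97). DC gain = 79/97 = 0.8144.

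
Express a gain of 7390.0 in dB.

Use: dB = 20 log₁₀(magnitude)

dB = 20 log₁₀(7390.0) = 77.4 dB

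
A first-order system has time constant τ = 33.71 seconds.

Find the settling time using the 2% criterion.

For first-order system, 2% settling time ≈ 4τ = 4 × 33.71 = 134.84 s.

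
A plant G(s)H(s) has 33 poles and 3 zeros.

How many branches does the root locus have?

Root locus has n branches where n = number of poles = 33.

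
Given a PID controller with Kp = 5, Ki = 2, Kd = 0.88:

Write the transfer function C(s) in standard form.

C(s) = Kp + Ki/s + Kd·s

Substituting values: C(s) = 5 + 2/s + 0.88s = (0.88s² + 5s + 2)/s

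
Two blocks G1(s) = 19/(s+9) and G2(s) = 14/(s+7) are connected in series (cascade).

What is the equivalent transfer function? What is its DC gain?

Series: multiply transfer functions. G_eq = 19/(s+9) × 14/(s+7) = 266/((s+9)(s+7)). DC gain = 266/(9×7) = 4.2222.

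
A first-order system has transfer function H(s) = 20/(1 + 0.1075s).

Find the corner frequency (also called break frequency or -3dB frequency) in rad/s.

Corner frequency = 1/τ = 1/0.1075 = 9.302 rad/s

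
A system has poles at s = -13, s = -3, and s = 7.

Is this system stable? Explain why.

Pole(s) at s = 7 are not in the left half-plane. System is unstable.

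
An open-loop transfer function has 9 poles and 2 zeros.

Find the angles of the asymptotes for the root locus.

n - m = 9 - 2 = 7. Angles: θk = (2k + 1)·180°/7 = 25.71°, 77.14°, 128.57°, 180°, 231.43°, 282.86°, 334.29°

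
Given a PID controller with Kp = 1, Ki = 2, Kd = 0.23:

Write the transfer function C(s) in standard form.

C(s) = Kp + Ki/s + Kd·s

Substituting values: C(s) = 1 + 2/s + 0.23s = (0.23s² + s + 2)/s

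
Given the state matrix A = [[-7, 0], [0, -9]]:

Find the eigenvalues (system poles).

For diagonal matrix, eigenvalues are diagonal entries: λ₁ = -7, λ₂ = -9.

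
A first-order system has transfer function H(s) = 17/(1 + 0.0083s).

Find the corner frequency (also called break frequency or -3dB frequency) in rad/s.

Corner frequency = 1/τ = 1/0.0083 = 120.482 rad/s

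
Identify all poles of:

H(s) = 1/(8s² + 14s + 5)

Discriminant = 14² - 4×8×5 = 196 - 160 = 36 > 0, so two distinct real poles. Using quadratic formula: s = (-14 ± √36)/(2×8) = (-14 ± √36)/16, with √36 = 6. s₁ = -8/16 = -0.5, s₂ = -20/16 = -1.25. Poles: s₁ = -0.5, s₂ = -1.25.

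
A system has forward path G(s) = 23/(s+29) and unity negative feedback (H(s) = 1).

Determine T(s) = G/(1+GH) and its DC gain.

T(s) = G/(1+GH) = [23/(s+29)] / [1 + 23/(s+29)] = 23/(s+29+23) = 23/(s+52). DC gain = 23/52 = 0.4423.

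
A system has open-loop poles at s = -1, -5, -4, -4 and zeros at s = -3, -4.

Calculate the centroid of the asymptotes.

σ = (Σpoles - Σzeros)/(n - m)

σ = (Σpoles - Σzeros)/(n - m) = (-14 - (-7))/(4 - 2) = -7/2 = -3.5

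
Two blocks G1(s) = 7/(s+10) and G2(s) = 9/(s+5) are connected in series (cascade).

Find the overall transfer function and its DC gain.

Series: multiply transfer functions. G_eq = 7/(s+10) × 9/(s+5) = 63/((s+10)(s+5)). DC gain = 63/(10×5) = 1.26.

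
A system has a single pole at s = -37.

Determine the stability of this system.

Pole at s = -37 is in the left half-plane. Stable.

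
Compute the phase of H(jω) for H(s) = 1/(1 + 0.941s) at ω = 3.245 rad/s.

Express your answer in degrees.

Phase = -arctan(ωτ) = -arctan(3.245 × 0.941) = -71.9°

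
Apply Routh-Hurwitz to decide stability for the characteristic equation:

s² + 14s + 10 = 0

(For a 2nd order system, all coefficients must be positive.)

Coefficients: 1, 14, 10. All positive, so system is stable.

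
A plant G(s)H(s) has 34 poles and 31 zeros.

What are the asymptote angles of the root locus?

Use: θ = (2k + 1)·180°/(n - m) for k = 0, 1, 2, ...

n - m = 34 - 31 = 3. Angles: θk = (2k + 1)·180°/3 = 60°, 180°, 300°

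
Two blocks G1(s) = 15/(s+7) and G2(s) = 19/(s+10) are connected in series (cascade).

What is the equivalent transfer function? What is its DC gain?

Series: multiply transfer functions. G_eq = 15/(s+7) × 19/(s+10) = 285/((s+7)(s+10)). DC gain = 285/(7×10) = 4.0714.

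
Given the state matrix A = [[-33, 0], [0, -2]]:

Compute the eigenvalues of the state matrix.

For diagonal matrix, eigenvalues are diagonal entries: λ₁ = -33, λ₂ = -2.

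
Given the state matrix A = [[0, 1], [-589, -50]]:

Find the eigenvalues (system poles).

det(A - λI) = λ² - (-50)λ + 589 = (λ - (-31))(λ - (-19)). Eigenvalues: -31, -19.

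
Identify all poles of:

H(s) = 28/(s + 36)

Pole is where denominator = 0: s + 36 = 0, so s = -36.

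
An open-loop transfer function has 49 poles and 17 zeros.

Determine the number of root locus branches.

Root locus has n branches where n = number of poles = 49.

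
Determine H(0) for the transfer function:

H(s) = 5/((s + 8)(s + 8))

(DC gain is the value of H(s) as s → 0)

DC gain = H(0) = 5/(8 × 8) = 5/64 = 0.078125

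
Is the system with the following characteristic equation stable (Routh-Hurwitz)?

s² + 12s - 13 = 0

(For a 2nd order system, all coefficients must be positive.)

Coefficients: 1, 12, -13. c=-13 not positive, so system is unstable.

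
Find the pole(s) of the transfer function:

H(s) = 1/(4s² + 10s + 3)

Discriminant = 10² - 4×4×3 = 100 - 48 = 52 > 0, so two distinct real poles. Using quadratic formula: s = (-10 ± √52)/(2×4) = (-10 ± √52)/8, with √52 ≈ 7.2111. s₁ ≈ -0.3486, s₂ ≈ -2.1514. Poles: s₁ = -0.3486, s₂ = -2.1514.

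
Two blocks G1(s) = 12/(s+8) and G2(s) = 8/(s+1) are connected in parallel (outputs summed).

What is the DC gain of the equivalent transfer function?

Parallel: G_eq = G1 + G2. DC gain = G1(0) + G2(0) = 12/8 + 8/1 = 1.5 + 8 = 9.5.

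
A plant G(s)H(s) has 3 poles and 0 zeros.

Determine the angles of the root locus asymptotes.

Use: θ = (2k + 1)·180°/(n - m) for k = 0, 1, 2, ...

n - m = 3 - 0 = 3. Angles: θk = (2k + 1)·180°/3 = 60°, 180°, 300°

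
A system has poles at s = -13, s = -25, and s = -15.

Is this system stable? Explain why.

All poles are in the left half-plane. System is stable.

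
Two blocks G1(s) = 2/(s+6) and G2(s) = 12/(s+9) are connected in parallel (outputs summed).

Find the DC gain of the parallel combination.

Parallel: G_eq = G1 + G2. DC gain = G1(0) + G2(0) = 2/6 + 12/9 = 0.3333 + 1.3333 = 1.6667.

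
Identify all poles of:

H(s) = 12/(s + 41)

Pole is where denominator = 0: s + 41 = 0, so s = -41.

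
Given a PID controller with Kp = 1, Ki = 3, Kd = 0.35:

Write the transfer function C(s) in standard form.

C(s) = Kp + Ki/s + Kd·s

Substituting values: C(s) = 1 + 3/s + 0.35s = (0.35s² + s + 3)/s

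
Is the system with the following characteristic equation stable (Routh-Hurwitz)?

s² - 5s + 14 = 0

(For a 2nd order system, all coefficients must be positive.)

Coefficients: 1, -5, 14. b=-5 not positive, so system is unstable.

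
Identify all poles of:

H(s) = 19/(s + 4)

Pole is where denominator = 0: s + 4 = 0, so s = -4.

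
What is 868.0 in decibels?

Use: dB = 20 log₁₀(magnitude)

dB = 20 log₁₀(868.0) = 58.8 dB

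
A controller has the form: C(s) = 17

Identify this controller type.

This is a Proportional (P) controller.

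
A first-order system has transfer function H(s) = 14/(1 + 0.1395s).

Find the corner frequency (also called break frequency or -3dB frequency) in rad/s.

Corner frequency = 1/τ = 1/0.1395 = 7.168 rad/s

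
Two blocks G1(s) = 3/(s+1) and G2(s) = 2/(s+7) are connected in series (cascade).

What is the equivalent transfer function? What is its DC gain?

Series: multiply transfer functions. G_eq = 3/(s+1) × 2/(s+7) = 6/((s+1)(s+7)). DC gain = 6/(1×7) = 0.8571.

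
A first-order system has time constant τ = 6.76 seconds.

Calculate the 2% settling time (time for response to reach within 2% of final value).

For first-order system, 2% settling time ≈ 4τ = 4 × 6.76 = 27.04 s.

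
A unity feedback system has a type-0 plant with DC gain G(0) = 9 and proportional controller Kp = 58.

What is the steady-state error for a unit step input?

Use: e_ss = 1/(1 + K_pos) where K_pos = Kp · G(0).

K_pos = Kp · G(0) = 58 × 9 = 522. e_ss = 1/(1 + 522) = 0.0019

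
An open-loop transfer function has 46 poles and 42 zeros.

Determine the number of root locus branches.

Root locus has n branches where n = number of poles = 46.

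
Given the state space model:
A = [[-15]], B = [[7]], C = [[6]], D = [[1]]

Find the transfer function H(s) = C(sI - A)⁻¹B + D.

(sI - A)⁻¹ = 1/(s + 15). H(s) = 6×7/(s + 15) + 1 = (s + 57)/(s + 15).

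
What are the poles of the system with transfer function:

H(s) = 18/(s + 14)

Pole is where denominator = 0: s + 14 = 0, so s = -14.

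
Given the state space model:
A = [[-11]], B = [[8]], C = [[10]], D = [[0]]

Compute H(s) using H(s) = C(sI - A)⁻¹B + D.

(sI - A)⁻¹ = 1/(s + 11). H(s) = 10 × 8/(s + 11) + 0 = 80/(s + 11).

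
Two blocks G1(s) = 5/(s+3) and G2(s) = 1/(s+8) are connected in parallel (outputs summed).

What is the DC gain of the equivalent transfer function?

Parallel: G_eq = G1 + G2. DC gain = G1(0) + G2(0) = 5/3 + 1/8 = 1.6667 + 0.125 = 1.7917.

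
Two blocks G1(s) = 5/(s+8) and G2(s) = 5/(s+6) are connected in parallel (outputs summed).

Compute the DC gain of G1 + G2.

Parallel: G_eq = G1 + G2. DC gain = G1(0) + G2(0) = 5/8 + 5/6 = 0.625 + 0.8333 = 1.4583.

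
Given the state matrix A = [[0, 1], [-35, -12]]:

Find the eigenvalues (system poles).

det(A - λI) = λ² - (-12)λ + 35 = (λ - (-5))(λ - (-7)). Eigenvalues: -5, -7.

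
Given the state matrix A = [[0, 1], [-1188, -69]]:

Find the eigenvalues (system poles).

det(A - λI) = λ² - (-69)λ + 1188 = (λ - (-36))(λ - (-33)). Eigenvalues: -36, -33.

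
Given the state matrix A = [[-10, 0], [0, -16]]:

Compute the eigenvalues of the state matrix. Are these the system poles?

For diagonal matrix, eigenvalues are diagonal entries: λ₁ = -10, λ₂ = -16. Eigenvalues of A = system poles.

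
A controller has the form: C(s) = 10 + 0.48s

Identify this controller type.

This is a Proportional-Derivative (PD) controller.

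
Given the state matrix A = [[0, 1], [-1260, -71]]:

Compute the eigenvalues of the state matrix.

det(A - λI) = λ² - (-71)λ + 1260 = (λ - (-35))(λ - (-36)). Eigenvalues: -35, -36.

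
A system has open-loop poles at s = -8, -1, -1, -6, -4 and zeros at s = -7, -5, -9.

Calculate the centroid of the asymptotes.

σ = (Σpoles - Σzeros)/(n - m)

σ = (Σpoles - Σzeros)/(n - m) = (-20 - (-21))/(5 - 3) = 1/2 = 0.5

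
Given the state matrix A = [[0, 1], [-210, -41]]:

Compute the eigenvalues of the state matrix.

det(A - λI) = λ² - (-41)λ + 210 = (λ - (-35))(λ - (-6)). Eigenvalues: -35, -6.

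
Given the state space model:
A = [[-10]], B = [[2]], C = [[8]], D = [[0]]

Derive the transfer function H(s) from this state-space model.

(sI - A)⁻¹ = 1/(s + 10). H(s) = 8 × 2/(s + 10) + 0 = 16/(s + 10).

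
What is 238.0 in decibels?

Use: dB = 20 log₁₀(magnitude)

dB = 20 log₁₀(238.0) = 47.5 dB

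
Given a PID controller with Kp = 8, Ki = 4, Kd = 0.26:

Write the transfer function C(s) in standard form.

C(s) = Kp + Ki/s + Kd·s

Substituting values: C(s) = 8 + 4/s + 0.26s = (0.26s² + 8s + 4)/s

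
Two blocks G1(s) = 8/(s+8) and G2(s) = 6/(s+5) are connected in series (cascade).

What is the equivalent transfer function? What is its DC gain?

Series: multiply transfer functions. G_eq = 8/(s+8) × 6/(s+5) = 48/((s+8)(s+5)). DC gain = 48/(8×5) = 1.2.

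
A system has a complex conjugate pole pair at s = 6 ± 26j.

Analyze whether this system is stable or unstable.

Real part of poles is 6 (> 0, right half-plane). Unstable.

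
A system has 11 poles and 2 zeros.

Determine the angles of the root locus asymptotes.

n - m = 11 - 2 = 9. Angles: θk = (2k + 1)·180°/9 = 20°, 60°, 100°, 140°, 180°, 220°, 260°, 300°, 340°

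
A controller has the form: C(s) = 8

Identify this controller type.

This is a Proportional (P) controller.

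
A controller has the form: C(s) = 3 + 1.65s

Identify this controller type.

This is a Proportional-Derivative (PD) controller.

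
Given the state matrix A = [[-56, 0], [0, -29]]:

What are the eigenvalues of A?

For diagonal matrix, eigenvalues are diagonal entries: λ₁ = -56, λ₂ = -29.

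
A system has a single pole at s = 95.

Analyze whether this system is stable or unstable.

Pole at s = 95 is in the right half-plane. Unstable.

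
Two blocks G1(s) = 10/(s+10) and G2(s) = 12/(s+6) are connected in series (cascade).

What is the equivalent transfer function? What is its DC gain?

Series: multiply transfer functions. G_eq = 10/(s+10) × 12/(s+6) = 120/((s+10)(s+6)). DC gain = 120/(10×6) = 2.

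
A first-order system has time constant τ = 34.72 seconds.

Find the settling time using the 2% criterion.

For first-order system, 2% settling time ≈ 4τ = 4 × 34.72 = 138.88 s.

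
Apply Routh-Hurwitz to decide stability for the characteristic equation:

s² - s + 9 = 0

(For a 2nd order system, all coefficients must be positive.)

Coefficients: 1, -1, 9. b=-1 not positive, so system is unstable.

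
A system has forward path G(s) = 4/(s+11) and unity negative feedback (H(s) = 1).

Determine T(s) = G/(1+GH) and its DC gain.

T(s) = G/(1+GH) = [4/(s+11)] / [1 + 4/(s+11)] = 4/(s+11+4) = 4/(s+15). DC gain = 4/15 = 0.2667.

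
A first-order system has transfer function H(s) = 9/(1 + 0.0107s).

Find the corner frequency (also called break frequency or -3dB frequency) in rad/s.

Corner frequency = 1/τ = 1/0.0107 = 93.458 rad/s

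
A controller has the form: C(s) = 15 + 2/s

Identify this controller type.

This is a Proportional-Integral (PI) controller.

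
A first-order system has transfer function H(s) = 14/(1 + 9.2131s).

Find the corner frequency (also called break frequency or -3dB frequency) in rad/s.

Corner frequency = 1/τ = 1/9.2131 = 0.109 rad/s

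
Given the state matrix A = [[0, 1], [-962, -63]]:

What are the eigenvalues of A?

det(A - λI) = λ² - (-63)λ + 962 = (λ - (-37))(λ - (-26)). Eigenvalues: -37, -26.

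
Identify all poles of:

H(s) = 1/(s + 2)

Pole is where denominator = 0: s + 2 = 0, so s = -2.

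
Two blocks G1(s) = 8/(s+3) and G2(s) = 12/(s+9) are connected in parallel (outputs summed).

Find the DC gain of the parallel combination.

Parallel: G_eq = G1 + G2. DC gain = G1(0) + G2(0) = 8/3 + 12/9 = 2.6667 + 1.3333 = 4.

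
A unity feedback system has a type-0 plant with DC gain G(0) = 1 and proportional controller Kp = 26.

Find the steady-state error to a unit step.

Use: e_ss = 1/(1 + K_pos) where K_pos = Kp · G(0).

K_pos = Kp · G(0) = 26 × 1 = 26. e_ss = 1/(1 + 26) = 0.0370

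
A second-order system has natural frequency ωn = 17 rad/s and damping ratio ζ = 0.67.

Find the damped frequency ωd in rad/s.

ωd = ωn√(1 - ζ²) = 17√(1 - 0.67²) = 12.62 rad/s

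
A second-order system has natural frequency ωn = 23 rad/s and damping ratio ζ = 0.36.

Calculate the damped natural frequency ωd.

ωd = ωn√(1 - ζ²) = 23√(1 - 0.36²) = 21.46 rad/s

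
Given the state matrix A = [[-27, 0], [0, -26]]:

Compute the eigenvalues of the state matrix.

For diagonal matrix, eigenvalues are diagonal entries: λ₁ = -27, λ₂ = -26.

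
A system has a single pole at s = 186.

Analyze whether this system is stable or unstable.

Pole at s = 186 is in the right half-plane. Unstable.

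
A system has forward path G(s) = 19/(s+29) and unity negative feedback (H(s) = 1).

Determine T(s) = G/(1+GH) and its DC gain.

T(s) = G/(1+GH) = [19/(s+29)] / [1 + 19/(s+29)] = 19/(s+29+19) = 19/(s+48). DC gain = 19/48 = 0.3958.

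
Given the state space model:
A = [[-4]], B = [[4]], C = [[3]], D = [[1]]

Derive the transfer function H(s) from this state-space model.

(sI - A)⁻¹ = 1/(s + 4). H(s) = 3×4/(s + 4) + 1 = (s + 16)/(s + 4).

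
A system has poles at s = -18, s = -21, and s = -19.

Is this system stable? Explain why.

All poles are in the left half-plane. System is stable.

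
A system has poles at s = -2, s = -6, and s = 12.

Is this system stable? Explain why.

Pole(s) at s = 12 are not in the left half-plane. System is unstable.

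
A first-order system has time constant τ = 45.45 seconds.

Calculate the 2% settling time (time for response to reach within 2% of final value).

For first-order system, 2% settling time ≈ 4τ = 4 × 45.45 = 181.8 s.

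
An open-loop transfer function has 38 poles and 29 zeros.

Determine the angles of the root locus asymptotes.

n - m = 38 - 29 = 9. Angles: θk = (2k + 1)·180°/9 = 20°, 60°, 100°, 140°, 180°, 220°, 260°, 300°, 340°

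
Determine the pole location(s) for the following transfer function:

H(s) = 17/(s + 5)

Pole is where denominator = 0: s + 5 = 0, so s = -5.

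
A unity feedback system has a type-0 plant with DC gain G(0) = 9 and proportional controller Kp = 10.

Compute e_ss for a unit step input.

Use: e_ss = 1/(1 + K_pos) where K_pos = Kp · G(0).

K_pos = Kp · G(0) = 10 × 9 = 90. e_ss = 1/(1 + 90) = 0.0110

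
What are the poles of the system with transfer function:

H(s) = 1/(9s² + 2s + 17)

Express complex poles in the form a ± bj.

Discriminant = 2² - 4×9×17 = 4 - 612 = -608 < 0, so the poles are a complex conjugate pair s = (-2 ± j√608)/(2×9). Real part = -2/(2×9) = -2/18 ≈ -0.1111; imaginary part = ±√608/(2×9) ≈ 1.3699. Poles: s = -0.1111 ± 1.3699j.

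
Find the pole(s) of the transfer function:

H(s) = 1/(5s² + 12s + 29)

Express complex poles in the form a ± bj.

Discriminant = 12² - 4×5×29 = 144 - 580 = -436 < 0, so the poles are a complex conjugate pair s = (-12 ± j√436)/(2×5). Real part = -12/(2×5) = -12/10 = -1.2; imaginary part = ±√436/(2×5) ≈ 2.0881. Poles: s = -1.2 ± 2.0881j.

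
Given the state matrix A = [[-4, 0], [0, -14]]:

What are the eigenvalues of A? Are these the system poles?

For diagonal matrix, eigenvalues are diagonal entries: λ₁ = -4, λ₂ = -14. Eigenvalues of A = system poles.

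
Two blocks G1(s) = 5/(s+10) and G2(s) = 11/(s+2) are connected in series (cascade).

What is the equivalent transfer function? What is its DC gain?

Series: multiply transfer functions. G_eq = 5/(s+10) × 11/(s+2) = 55/((s+10)(s+2)). DC gain = 55/(10×2) = 2.75.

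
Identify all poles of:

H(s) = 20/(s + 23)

Pole is where denominator = 0: s + 23 = 0, so s = -23.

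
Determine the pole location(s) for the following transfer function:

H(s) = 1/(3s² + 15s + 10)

Discriminant = 15² - 4×3×10 = 225 - 120 = 105 > 0, so two distinct real poles. Using quadratic formula: s = (-15 ± √105)/(2×3) = (-15 ± √105)/6, with √105 ≈ 10.2470. s₁ ≈ -0.7922, s₂ ≈ -4.2078. Poles: s₁ = -0.7922, s₂ = -4.2078.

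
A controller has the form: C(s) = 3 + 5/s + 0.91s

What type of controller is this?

This is a Proportional-Integral-Derivative (PID) controller.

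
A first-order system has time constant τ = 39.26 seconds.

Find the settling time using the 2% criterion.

For first-order system, 2% settling time ≈ 4τ = 4 × 39.26 = 157.04 s.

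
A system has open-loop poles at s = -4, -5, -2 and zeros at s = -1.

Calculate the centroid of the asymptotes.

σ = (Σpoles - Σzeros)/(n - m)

σ = (Σpoles - Σzeros)/(n - m) = (-11 - (-1))/(3 - 1) = -10/2 = -5.0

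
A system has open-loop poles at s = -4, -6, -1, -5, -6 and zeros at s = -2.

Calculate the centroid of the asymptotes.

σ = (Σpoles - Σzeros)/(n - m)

σ = (Σpoles - Σzeros)/(n - m) = (-22 - (-2))/(5 - 1) = -20/4 = -5.0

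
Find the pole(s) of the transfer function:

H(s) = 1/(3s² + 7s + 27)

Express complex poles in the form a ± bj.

Discriminant = 7² - 4×3×27 = 49 - 324 = -275 < 0, so the poles are a complex conjugate pair s = (-7 ± j√275)/(2×3). Real part = -7/(2×3) = -7/6 ≈ -1.1667; imaginary part = ±√275/(2×3) ≈ 2.7639. Poles: s = -1.1667 ± 2.7639j.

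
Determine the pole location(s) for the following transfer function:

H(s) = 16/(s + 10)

Pole is where denominator = 0: s + 10 = 0, so s = -10.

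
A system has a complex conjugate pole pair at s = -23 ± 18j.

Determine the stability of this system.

Real part of poles is -23 (< 0, left half-plane). Stable.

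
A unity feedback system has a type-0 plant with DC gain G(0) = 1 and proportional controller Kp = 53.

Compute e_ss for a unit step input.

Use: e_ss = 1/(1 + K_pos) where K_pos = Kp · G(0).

K_pos = Kp · G(0) = 53 × 1 = 53. e_ss = 1/(1 + 53) = 0.0185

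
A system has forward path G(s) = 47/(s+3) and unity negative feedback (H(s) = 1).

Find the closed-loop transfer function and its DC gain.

T(s) = G/(1+GH) = [47/(s+3)] / [1 + 47/(s+3)] = 47/(s+3+47) = 47/(s+50). DC gain = 47/50 = 0.94.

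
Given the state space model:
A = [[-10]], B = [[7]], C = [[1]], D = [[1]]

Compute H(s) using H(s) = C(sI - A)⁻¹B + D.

(sI - A)⁻¹ = 1/(s + 10). H(s) = 1×7/(s + 10) + 1 = (s + 17)/(s + 10).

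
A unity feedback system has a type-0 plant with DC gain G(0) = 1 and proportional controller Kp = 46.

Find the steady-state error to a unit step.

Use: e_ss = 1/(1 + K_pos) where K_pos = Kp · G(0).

K_pos = Kp · G(0) = 46 × 1 = 46. e_ss = 1/(1 + 46) = 0.0213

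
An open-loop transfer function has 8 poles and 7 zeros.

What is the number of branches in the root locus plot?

Root locus has n branches where n = number of poles = 8.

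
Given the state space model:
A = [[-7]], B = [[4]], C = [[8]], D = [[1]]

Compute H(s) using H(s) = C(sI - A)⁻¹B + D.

(sI - A)⁻¹ = 1/(s + 7). H(s) = 8×4/(s + 7) + 1 = (s + 39)/(s + 7).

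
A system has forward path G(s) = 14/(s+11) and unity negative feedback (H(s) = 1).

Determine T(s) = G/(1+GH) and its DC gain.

T(s) = G/(1+GH) = [14/(s+11)] / [1 + 14/(s+11)] = 14/(s+11+14) = 14/(s+25). DC gain = 14/25 = 0.56.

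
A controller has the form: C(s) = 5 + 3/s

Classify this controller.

This is a Proportional-Integral (PI) controller.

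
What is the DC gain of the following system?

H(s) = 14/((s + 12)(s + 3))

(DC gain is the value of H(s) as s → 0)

DC gain = H(0) = 14/(12 × 3) = 14/36 = 0.3889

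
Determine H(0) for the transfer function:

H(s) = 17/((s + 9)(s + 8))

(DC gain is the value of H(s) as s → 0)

DC gain = H(0) = 17/(9 × 8) = 17/72 = 0.2361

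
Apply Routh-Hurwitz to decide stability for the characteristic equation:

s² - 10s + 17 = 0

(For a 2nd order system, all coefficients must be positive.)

Coefficients: 1, -10, 17. b=-10 not positive, so system is unstable.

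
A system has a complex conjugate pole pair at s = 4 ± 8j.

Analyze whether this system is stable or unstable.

Real part of poles is 4 (> 0, right half-plane). Unstable.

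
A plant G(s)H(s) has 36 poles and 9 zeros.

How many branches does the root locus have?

Root locus has n branches where n = number of poles = 36.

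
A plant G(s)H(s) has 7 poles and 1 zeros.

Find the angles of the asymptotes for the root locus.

n - m = 7 - 1 = 6. Angles: θk = (2k + 1)·180°/6 = 30°, 90°, 150°, 210°, 270°, 330°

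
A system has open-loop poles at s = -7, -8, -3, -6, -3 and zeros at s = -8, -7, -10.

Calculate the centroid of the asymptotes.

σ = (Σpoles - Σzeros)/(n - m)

σ = (Σpoles - Σzeros)/(n - m) = (-27 - (-25))/(5 - 3) = -2/2 = -1.0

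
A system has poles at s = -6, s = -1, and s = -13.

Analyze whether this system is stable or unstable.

All poles are in the left half-plane. System is stable.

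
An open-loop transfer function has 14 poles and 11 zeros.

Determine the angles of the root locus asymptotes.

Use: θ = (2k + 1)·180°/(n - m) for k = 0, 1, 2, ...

n - m = 14 - 11 = 3. Angles: θk = (2k + 1)·180°/3 = 60°, 180°, 300°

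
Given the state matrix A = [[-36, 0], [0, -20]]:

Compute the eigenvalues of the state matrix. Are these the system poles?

For diagonal matrix, eigenvalues are diagonal entries: λ₁ = -36, λ₂ = -20. Eigenvalues of A = system poles.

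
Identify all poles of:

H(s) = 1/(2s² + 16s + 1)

Discriminant = 16² - 4×2×1 = 256 - 8 = 248 > 0, so two distinct real poles. Using quadratic formula: s = (-16 ± √248)/(2×2) = (-16 ± √248)/4, with √248 ≈ 15.7480. s₁ ≈ -0.0630, s₂ ≈ -7.9370. Poles: s₁ = -0.0630, s₂ = -7.9370.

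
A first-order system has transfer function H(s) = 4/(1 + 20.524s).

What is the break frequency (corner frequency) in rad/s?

Corner frequency = 1/τ = 1/20.524 = 0.049 rad/s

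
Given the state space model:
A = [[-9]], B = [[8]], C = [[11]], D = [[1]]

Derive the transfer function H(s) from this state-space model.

(sI - A)⁻¹ = 1/(s + 9). H(s) = 11×8/(s + 9) + 1 = (s + 97)/(s + 9).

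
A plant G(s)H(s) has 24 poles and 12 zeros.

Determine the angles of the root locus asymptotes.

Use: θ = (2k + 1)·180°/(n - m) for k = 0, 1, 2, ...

n - m = 24 - 12 = 12. Angles: θk = (2k + 1)·180°/12 = 15°, 45°, 75°, 105°, 135°, 165°, 195°, 225°, 255°, 285°, 315°, 345°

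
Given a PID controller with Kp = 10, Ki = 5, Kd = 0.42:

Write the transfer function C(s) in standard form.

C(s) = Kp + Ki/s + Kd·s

Substituting values: C(s) = 10 + 5/s + 0.42s = (0.42s² + 10s + 5)/s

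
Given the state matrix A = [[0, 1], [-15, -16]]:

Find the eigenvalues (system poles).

det(A - λI) = λ² - (-16)λ + 15 = (λ - (-1))(λ - (-15)). Eigenvalues: -1, -15.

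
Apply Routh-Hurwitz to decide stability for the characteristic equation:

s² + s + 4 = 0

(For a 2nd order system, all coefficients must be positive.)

Coefficients: 1, 1, 4. All positive, so system is stable.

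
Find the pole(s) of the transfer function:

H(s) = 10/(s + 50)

Pole is where denominator = 0: s + 50 = 0, so s = -50.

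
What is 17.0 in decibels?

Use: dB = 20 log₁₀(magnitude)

dB = 20 log₁₀(17.0) = 24.6 dB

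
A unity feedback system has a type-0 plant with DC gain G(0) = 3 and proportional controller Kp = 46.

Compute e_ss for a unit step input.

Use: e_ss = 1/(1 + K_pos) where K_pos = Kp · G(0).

K_pos = Kp · G(0) = 46 × 3 = 138. e_ss = 1/(1 + 138) = 0.0072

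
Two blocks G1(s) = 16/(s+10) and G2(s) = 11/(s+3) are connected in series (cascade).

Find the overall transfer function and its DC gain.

Series: multiply transfer functions. G_eq = 16/(s+10) × 11/(s+3) = 176/((s+10)(s+3)). DC gain = 176/(10×3) = 5.8667.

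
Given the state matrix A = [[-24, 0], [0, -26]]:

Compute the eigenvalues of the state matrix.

For diagonal matrix, eigenvalues are diagonal entries: λ₁ = -24, λ₂ = -26.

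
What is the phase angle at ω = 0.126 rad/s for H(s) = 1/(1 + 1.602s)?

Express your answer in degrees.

Phase = -arctan(ωτ) = -arctan(0.126 × 1.602) = -11.4°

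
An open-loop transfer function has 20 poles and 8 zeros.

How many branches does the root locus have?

Root locus has n branches where n = number of poles = 20.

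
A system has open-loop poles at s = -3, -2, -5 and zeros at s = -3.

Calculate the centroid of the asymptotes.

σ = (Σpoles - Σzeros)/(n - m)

σ = (Σpoles - Σzeros)/(n - m) = (-10 - (-3))/(3 - 1) = -7/2 = -3.5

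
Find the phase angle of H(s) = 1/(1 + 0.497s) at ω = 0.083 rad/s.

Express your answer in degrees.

Phase = -arctan(ωτ) = -arctan(0.083 × 0.497) = -2.4°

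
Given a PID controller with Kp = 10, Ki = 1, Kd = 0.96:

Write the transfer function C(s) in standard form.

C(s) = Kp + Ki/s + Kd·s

Substituting values: C(s) = 10 + 1/s + 0.96s = (0.96s² + 10s + 1)/s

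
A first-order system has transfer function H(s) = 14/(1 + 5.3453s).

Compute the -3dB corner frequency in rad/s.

Corner frequency = 1/τ = 1/5.3453 = 0.187 rad/s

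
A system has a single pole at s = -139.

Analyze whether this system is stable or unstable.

Pole at s = -139 is in the left half-plane. Stable.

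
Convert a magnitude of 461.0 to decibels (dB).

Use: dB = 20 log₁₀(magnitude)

dB = 20 log₁₀(461.0) = 53.3 dB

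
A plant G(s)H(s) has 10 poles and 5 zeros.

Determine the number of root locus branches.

Root locus has n branches where n = number of poles = 10.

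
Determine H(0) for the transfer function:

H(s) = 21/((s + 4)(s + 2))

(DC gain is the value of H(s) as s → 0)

DC gain = H(0) = 21/(4 × 2) = 21/8 = 2.625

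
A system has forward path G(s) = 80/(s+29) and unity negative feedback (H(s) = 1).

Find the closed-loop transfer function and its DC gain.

T(s) = G/(1+GH) = [80/(s+29)] / [1 + 80/(s+29)] = 80/(s+29+80) = 80/(s+109). DC gain = 80/109 = 0.7339.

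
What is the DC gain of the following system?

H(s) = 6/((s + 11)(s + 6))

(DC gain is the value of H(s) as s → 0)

DC gain = H(0) = 6/(11 × 6) = 6/66 = 0.0909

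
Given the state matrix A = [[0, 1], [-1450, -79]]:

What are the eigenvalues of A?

det(A - λI) = λ² - (-79)λ + 1450 = (λ - (-50))(λ - (-29)). Eigenvalues: -50, -29.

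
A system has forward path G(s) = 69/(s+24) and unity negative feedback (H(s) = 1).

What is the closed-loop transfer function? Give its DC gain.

T(s) = G/(1+GH) = [69/(s+24)] / [1 + 69/(s+24)] = 69/(s+24+69) = 69/(s+93). DC gain = 69/93 = 0.7419.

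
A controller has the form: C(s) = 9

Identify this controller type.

This is a Proportional (P) controller.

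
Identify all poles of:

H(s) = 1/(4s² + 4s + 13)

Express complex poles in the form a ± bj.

Discriminant = 4² - 4×4×13 = 16 - 208 = -192 < 0, so the poles are a complex conjugate pair s = (-4 ± j√192)/(2×4). Real part = -4/(2×4) = -4/8 = -0.5; imaginary part = ±√192/(2×4) ≈ 1.7321. Poles: s = -0.5 ± 1.7321j.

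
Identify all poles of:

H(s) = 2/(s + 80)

Pole is where denominator = 0: s + 80 = 0, so s = -80.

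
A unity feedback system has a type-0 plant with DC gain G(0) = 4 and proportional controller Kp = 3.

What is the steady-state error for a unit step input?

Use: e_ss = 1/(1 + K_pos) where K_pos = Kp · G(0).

K_pos = Kp · G(0) = 3 × 4 = 12. e_ss = 1/(1 + 12) = 0.0769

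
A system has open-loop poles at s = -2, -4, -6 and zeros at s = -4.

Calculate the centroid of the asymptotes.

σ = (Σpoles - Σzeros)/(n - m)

σ = (Σpoles - Σzeros)/(n - m) = (-12 - (-4))/(3 - 1) = -8/2 = -4.0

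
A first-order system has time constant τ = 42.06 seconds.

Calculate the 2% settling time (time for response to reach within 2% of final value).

For first-order system, 2% settling time ≈ 4τ = 4 × 42.06 = 168.24 s.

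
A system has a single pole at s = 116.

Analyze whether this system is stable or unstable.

Pole at s = 116 is in the right half-plane. Unstable.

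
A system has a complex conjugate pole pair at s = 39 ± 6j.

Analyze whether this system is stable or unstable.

Real part of poles is 39 (> 0, right half-plane). Unstable.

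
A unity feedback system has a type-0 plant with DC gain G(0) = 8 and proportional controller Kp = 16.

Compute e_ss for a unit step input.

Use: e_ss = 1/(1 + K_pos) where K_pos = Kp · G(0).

K_pos = Kp · G(0) = 16 × 8 = 128. e_ss = 1/(1 + 128) = 0.0078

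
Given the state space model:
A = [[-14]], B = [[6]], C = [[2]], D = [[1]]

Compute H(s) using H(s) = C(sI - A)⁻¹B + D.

(sI - A)⁻¹ = 1/(s + 14). H(s) = 2×6/(s + 14) + 1 = (s + 26)/(s + 14).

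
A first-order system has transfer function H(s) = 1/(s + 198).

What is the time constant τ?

For H(s) = 1/(s + 1/τ), the pole is at -1/τ = -198, so τ = 1/198 = 0.0051 s.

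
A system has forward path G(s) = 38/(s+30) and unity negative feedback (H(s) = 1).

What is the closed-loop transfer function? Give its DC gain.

T(s) = G/(1+GH) = [38/(s+30)] / [1 + 38/(s+30)] = 38/(s+30+38) = 38/(s+68). DC gain = 38/68 = 0.5588.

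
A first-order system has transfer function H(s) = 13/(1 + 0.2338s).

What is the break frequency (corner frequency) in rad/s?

Corner frequency = 1/τ = 1/0.2338 = 4.277 rad/s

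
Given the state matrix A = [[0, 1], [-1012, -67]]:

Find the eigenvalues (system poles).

det(A - λI) = λ² - (-67)λ + 1012 = (λ - (-44))(λ - (-23)). Eigenvalues: -44, -23.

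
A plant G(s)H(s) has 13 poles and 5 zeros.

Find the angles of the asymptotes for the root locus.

n - m = 13 - 5 = 8. Angles: θk = (2k + 1)·180°/8 = 22.5°, 67.5°, 112.5°, 157.5°, 202.5°, 247.5°, 292.5°, 337.5°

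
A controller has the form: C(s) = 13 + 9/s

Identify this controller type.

This is a Proportional-Integral (PI) controller.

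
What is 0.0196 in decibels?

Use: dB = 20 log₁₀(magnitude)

dB = 20 log₁₀(0.0196) = -34.2 dB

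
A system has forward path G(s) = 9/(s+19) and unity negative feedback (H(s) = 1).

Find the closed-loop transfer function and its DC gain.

T(s) = G/(1+GH) = [9/(s+19)] / [1 + 9/(s+19)] = 9/(s+19+9) = 9/(s+28). DC gain = 9/28 = 0.3214.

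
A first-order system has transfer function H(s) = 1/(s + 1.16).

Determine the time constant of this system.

For H(s) = 1/(s + 1/τ), the pole is at -1/τ = -1.16, so τ = 1/1.16 = 0.8621 s.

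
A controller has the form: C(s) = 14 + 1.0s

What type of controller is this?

This is a Proportional-Derivative (PD) controller.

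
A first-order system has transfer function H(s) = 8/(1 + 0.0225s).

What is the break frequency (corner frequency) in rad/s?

Corner frequency = 1/τ = 1/0.0225 = 44.444 rad/s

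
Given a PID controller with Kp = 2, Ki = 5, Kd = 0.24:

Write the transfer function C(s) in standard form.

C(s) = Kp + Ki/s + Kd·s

Substituting values: C(s) = 2 + 5/s + 0.24s = (0.24s² + 2s + 5)/s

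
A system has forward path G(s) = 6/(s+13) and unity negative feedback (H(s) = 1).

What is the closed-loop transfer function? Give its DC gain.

T(s) = G/(1+GH) = [6/(s+13)] / [1 + 6/(s+13)] = 6/(s+13+6) = 6/(s+19). DC gain = 6/19 = 0.3158.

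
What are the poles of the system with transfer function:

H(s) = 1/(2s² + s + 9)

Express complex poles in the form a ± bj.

Discriminant = 1² - 4×2×9 = 1 - 72 = -71 < 0, so the poles are a complex conjugate pair s = (-1 ± j√71)/(2×2). Real part = -1/(2×2) = -1/4 = -0.25; imaginary part = ±√71/(2×2) ≈ 2.1065. Poles: s = -0.25 ± 2.1065j.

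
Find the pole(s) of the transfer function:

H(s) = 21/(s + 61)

Pole is where denominator = 0: s + 61 = 0, so s = -61.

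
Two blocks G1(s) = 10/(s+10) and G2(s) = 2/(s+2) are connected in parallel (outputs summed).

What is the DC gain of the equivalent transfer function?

Parallel: G_eq = G1 + G2. DC gain = G1(0) + G2(0) = 10/10 + 2/2 = 1 + 1 = 2.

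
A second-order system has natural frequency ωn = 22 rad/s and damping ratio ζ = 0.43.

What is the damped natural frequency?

ωd = ωn√(1 - ζ²) = 22√(1 - 0.43²) = 19.86 rad/s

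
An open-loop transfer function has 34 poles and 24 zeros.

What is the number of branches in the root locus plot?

Root locus has n branches where n = number of poles = 34.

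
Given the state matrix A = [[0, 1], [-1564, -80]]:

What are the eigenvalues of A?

det(A - λI) = λ² - (-80)λ + 1564 = (λ - (-34))(λ - (-46)). Eigenvalues: -34, -46.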